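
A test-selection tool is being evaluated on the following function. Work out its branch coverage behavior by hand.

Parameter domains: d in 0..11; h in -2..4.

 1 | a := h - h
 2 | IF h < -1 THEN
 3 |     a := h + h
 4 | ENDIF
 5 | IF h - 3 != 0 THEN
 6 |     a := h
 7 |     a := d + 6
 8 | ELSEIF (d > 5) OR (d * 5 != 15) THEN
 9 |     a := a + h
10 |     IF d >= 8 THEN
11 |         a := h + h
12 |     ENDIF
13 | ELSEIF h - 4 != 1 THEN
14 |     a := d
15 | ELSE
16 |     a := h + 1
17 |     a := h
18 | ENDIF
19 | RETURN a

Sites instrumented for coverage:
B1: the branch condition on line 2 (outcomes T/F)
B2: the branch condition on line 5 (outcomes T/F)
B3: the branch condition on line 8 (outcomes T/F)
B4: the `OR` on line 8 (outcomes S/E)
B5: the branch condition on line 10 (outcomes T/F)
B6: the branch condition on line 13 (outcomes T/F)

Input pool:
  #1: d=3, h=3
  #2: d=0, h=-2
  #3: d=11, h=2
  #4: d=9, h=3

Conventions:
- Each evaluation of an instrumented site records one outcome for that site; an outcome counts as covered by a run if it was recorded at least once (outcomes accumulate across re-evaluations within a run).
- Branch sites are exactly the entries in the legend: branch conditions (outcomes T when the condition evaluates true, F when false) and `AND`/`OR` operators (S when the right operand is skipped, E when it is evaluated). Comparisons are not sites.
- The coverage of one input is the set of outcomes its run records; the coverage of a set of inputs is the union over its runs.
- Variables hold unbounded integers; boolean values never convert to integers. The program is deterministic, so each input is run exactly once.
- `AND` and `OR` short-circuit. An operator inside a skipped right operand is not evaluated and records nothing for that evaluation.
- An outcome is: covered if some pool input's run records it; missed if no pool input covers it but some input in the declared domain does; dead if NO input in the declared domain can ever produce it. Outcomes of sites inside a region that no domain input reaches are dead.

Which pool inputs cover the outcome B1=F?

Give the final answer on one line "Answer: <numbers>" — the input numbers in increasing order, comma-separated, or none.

input #1 (d=3, h=3): records B1=F
input #2 (d=0, h=-2): does not record B1=F
input #3 (d=11, h=2): records B1=F
input #4 (d=9, h=3): records B1=F

Answer: 1, 3, 4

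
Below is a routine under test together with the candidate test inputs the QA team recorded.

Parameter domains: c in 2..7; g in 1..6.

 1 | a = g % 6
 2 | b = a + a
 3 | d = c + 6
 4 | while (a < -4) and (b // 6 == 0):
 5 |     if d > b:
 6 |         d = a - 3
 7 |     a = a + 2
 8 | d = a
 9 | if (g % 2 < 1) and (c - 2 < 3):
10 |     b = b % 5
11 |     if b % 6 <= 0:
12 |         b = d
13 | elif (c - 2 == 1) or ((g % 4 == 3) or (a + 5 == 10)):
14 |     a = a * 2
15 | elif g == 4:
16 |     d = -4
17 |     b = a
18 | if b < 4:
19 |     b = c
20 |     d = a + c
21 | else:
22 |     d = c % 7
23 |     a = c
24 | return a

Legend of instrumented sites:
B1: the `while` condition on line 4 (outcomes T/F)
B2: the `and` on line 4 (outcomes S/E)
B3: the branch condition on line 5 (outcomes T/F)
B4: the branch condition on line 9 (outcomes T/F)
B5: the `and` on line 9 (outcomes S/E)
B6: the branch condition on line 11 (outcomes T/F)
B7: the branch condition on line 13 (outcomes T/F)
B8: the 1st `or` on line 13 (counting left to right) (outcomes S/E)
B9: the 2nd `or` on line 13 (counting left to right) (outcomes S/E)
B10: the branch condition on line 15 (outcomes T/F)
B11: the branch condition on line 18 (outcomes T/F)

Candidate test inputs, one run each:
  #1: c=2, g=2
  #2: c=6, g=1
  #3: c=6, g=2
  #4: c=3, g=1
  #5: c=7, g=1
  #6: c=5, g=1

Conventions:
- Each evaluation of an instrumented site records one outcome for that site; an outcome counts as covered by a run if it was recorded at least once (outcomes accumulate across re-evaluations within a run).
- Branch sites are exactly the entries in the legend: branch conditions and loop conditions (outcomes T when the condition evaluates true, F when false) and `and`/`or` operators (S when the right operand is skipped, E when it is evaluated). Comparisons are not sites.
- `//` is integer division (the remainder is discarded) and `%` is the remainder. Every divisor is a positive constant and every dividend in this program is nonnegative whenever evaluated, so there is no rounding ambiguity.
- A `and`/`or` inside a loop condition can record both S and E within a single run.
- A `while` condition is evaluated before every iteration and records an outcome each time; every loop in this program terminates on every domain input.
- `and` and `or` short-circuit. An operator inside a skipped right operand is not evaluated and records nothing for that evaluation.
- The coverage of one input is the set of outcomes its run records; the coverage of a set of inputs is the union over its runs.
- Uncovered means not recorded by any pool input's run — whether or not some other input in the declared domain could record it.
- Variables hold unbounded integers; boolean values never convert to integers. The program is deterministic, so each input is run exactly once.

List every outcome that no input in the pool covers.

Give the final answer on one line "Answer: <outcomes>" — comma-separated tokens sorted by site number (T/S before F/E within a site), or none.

input #1 (c=2, g=2): covers B1=F, B2=S, B4=T, B5=E, B6=F, B11=F
input #2 (c=6, g=1): covers B1=F, B2=S, B4=F, B5=S, B7=F, B8=E, B9=E, B10=F, B11=T
input #3 (c=6, g=2): covers B1=F, B2=S, B4=F, B5=E, B7=F, B8=E, B9=E, B10=F, B11=F
input #4 (c=3, g=1): covers B1=F, B2=S, B4=F, B5=S, B7=T, B8=S, B11=T
input #5 (c=7, g=1): covers B1=F, B2=S, B4=F, B5=S, B7=F, B8=E, B9=E, B10=F, B11=T
input #6 (c=5, g=1): covers B1=F, B2=S, B4=F, B5=S, B7=F, B8=E, B9=E, B10=F, B11=T
union over the pool: B1=F, B2=S, B4=T, B4=F, B5=S, B5=E, B6=F, B7=T, B7=F, B8=S, B8=E, B9=E, B10=F, B11=T, B11=F
uncovered (7 of 22): B1=T, B2=E, B3=T, B3=F, B6=T, B9=S, B10=T

Answer: B1=T, B2=E, B3=T, B3=F, B6=T, B9=S, B10=T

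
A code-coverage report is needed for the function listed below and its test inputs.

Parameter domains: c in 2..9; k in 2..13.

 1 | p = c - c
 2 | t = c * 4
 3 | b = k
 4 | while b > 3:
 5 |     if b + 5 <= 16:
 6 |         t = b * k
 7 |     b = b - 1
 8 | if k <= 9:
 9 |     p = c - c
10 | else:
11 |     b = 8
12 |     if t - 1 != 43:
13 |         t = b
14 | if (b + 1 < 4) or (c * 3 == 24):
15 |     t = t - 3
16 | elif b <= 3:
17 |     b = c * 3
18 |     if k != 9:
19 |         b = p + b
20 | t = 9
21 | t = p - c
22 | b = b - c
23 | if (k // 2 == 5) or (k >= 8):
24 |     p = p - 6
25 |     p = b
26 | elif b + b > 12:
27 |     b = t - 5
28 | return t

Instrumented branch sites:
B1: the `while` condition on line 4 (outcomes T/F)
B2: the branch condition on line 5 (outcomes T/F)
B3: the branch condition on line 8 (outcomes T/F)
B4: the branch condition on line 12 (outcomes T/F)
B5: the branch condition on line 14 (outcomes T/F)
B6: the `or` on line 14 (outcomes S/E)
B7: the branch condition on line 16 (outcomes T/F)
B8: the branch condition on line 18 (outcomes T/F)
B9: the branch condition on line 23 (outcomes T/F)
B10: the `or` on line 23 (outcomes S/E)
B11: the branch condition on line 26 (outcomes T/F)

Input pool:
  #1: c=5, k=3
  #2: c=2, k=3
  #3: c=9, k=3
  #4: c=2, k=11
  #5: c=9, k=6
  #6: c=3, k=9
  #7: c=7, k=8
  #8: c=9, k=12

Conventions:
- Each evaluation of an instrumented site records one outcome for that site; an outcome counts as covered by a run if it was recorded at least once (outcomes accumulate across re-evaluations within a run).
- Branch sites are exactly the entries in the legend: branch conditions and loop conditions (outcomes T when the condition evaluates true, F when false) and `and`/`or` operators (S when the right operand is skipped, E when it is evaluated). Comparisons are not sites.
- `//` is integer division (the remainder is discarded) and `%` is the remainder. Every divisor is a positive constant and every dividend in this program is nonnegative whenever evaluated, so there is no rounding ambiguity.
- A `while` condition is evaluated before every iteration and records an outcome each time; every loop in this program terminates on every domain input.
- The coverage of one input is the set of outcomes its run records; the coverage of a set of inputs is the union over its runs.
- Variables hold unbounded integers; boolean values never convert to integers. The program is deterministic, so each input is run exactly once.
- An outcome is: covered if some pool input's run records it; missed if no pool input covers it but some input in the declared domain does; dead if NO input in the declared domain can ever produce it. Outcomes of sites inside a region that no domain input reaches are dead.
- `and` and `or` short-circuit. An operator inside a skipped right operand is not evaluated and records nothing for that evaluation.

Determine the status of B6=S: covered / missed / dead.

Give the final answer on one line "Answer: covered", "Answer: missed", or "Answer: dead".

no pool input records B6=S
but domain input (c=2, k=2) does record it -> reachable, so missed

Answer: missed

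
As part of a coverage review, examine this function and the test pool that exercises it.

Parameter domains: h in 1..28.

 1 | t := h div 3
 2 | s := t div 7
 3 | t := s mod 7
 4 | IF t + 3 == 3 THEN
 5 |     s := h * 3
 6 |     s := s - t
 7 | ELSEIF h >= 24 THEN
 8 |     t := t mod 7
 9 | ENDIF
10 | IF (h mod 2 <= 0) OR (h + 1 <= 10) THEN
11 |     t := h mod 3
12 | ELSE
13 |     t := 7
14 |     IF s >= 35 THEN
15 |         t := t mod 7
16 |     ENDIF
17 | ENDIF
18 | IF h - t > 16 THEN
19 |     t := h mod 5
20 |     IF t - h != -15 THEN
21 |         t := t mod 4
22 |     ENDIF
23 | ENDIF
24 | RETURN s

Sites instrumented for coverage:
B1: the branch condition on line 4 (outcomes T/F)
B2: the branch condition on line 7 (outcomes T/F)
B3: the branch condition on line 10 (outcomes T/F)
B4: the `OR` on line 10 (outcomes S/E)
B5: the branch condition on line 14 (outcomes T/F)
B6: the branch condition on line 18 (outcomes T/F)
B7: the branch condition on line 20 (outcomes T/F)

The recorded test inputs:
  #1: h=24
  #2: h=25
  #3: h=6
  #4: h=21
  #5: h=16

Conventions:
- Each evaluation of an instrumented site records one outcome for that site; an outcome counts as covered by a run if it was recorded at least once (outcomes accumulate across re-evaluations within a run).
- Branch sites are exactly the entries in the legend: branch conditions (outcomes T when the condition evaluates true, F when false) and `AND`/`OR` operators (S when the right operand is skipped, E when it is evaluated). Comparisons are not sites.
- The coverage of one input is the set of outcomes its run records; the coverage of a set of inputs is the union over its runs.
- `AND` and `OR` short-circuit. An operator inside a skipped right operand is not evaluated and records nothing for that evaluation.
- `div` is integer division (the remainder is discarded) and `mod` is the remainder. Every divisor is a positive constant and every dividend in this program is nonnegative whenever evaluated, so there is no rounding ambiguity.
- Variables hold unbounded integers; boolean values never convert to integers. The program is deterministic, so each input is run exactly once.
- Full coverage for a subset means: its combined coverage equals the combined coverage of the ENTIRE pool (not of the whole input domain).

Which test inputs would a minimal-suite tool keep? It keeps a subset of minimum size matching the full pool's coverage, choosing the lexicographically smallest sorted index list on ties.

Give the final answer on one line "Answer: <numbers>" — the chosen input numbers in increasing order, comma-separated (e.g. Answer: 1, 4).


run #1 (h=24) records B1=F, B2=T, B3=T, B4=S, B6=T, B7=T
run #2 (h=25) records B1=F, B2=T, B3=F, B4=E, B5=F, B6=T, B7=T
run #3 (h=6) records B1=T, B3=T, B4=S, B6=F
run #4 (h=21) records B1=F, B2=F, B3=F, B4=E, B5=F, B6=F
run #5 (h=16) records B1=T, B3=T, B4=S, B6=F
union over all inputs: B1=T, B1=F, B2=T, B2=F, B3=T, B3=F, B4=S, B4=E, B5=F, B6=T, B6=F, B7=T (12 outcomes)
size 1 is not enough: best union over all size-1 subsets is 7/12
size 2 is not enough: best union over all size-2 subsets is 11/12
at size 3, {1, 3, 4} reaches all 12 outcomes; every lexicographically earlier size-3 subset fails
Answer: 1, 3, 4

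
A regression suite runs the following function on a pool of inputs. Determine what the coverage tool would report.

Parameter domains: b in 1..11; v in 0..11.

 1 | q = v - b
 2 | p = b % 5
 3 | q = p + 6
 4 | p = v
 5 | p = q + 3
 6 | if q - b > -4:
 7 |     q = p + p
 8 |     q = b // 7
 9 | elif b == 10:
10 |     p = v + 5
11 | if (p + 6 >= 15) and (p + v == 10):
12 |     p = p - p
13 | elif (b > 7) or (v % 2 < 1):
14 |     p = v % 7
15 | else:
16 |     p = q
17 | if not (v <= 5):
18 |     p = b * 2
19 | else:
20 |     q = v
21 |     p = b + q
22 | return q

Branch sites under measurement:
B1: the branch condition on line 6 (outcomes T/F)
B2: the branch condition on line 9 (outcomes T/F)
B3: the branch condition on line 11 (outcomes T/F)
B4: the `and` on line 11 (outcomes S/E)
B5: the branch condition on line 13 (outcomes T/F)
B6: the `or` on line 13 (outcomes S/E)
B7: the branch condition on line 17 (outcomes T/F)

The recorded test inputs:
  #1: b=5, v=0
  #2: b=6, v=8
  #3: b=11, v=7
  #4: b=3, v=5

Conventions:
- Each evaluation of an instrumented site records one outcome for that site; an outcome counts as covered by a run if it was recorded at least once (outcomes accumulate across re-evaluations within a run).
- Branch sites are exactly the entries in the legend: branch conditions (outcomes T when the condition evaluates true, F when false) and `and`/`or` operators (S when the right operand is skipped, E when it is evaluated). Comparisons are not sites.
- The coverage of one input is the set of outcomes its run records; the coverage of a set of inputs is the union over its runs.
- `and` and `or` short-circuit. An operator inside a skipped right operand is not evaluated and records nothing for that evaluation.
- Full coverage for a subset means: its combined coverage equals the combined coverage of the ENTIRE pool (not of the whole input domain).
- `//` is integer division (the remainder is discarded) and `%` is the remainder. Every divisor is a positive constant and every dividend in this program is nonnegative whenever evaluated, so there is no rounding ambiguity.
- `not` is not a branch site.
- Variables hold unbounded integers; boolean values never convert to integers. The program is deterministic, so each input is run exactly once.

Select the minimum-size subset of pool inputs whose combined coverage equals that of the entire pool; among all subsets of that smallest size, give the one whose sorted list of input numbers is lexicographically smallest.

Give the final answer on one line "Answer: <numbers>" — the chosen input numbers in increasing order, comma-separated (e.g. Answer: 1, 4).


run #1 (b=5, v=0) records B1=T, B3=F, B4=E, B5=T, B6=E, B7=F
run #2 (b=6, v=8) records B1=T, B3=F, B4=E, B5=T, B6=E, B7=T
run #3 (b=11, v=7) records B1=F, B2=F, B3=F, B4=E, B5=T, B6=S, B7=T
run #4 (b=3, v=5) records B1=T, B3=F, B4=E, B5=F, B6=E, B7=F
pool-wide coverage (11 outcomes): B1=T, B1=F, B2=F, B3=F, B4=E, B5=T, B5=F, B6=S, B6=E, B7=T, B7=F
size 1 is not enough: best union over all size-1 subsets is 7/11
size 2: inputs {3, 4} cover all 11 outcomes, and no lexicographically smaller subset of this size does
Answer: 3, 4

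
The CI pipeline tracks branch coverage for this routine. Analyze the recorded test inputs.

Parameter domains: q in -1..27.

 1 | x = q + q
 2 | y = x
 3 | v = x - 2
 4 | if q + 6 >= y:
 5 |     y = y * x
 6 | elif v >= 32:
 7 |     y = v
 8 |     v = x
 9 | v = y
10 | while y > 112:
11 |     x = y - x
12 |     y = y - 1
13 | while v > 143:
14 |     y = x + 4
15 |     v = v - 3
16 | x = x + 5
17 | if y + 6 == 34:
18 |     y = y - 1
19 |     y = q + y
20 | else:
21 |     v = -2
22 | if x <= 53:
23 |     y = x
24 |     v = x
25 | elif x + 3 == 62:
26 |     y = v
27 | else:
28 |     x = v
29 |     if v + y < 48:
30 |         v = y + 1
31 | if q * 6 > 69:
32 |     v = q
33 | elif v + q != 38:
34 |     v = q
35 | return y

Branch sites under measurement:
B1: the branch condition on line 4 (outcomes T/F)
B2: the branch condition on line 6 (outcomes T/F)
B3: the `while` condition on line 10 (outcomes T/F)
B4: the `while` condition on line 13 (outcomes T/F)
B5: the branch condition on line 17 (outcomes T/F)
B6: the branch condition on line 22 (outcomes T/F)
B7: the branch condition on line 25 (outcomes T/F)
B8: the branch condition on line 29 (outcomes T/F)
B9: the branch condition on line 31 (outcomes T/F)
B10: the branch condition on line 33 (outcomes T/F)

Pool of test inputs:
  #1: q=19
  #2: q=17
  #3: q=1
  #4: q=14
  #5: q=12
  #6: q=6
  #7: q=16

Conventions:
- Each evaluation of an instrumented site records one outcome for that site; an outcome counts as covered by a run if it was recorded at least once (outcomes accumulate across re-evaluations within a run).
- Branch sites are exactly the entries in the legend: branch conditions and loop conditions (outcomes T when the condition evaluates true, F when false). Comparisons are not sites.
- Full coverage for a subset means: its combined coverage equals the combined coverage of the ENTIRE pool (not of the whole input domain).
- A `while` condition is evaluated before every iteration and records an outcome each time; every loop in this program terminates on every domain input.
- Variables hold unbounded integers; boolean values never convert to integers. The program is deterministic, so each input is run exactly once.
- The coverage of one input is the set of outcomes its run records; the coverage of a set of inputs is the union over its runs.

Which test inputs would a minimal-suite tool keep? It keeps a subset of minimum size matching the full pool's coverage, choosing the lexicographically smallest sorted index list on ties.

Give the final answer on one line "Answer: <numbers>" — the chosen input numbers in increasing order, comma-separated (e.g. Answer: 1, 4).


input #1, q=19: events B1->F, B2->T, B3->F, B4->F, B5->F, B6->T, B9->T; outcomes B1=F, B2=T, B3=F, B4=F, B5=F, B6=T, B9=T
input #2, q=17: events B1->F, B2->T, B3->F, B4->F, B5->F, B6->T, B9->T; outcomes B1=F, B2=T, B3=F, B4=F, B5=F, B6=T, B9=T
input #3, q=1: events B1->T, B3->F, B4->F, B5->F, B6->T, B9->F, B10->T; outcomes B1=T, B3=F, B4=F, B5=F, B6=T, B9=F, B10=T
input #4, q=14: events B1->F, B2->F, B3->F, B4->F, B5->T, B6->T, B9->T; outcomes B1=F, B2=F, B3=F, B4=F, B5=T, B6=T, B9=T
input #5, q=12: events B1->F, B2->F, B3->F, B4->F, B5->F, B6->T, B9->T; outcomes B1=F, B2=F, B3=F, B4=F, B5=F, B6=T, B9=T
input #6, q=6: events B1->T, B3->T, B3->T, B3->T, B3->T, B3->T, B3->T, B3->T, B3->T, B3->T, B3->T, B3->T, B3->T, B3->T, ...; outcomes B1=T, B3=T, B3=F, B4=T, B4=F, B5=F, B6=T, B9=F, B10=T
input #7, q=16: events B1->F, B2->F, B3->F, B4->F, B5->F, B6->T, B9->T; outcomes B1=F, B2=F, B3=F, B4=F, B5=F, B6=T, B9=T
together the pool reaches 14 outcomes: B1=T, B1=F, B2=T, B2=F, B3=T, B3=F, B4=T, B4=F, B5=T, B5=F, B6=T, B9=T, B9=F, B10=T
checked all size-1 subsets: none covers 14 outcomes (max 9/14)
checked all size-2 subsets: none covers 14 outcomes (max 13/14)
inputs {1, 4, 6} (size 3) cover everything; no size-3 subset with a lexicographically smaller index list covers all 14
Answer: 1, 4, 6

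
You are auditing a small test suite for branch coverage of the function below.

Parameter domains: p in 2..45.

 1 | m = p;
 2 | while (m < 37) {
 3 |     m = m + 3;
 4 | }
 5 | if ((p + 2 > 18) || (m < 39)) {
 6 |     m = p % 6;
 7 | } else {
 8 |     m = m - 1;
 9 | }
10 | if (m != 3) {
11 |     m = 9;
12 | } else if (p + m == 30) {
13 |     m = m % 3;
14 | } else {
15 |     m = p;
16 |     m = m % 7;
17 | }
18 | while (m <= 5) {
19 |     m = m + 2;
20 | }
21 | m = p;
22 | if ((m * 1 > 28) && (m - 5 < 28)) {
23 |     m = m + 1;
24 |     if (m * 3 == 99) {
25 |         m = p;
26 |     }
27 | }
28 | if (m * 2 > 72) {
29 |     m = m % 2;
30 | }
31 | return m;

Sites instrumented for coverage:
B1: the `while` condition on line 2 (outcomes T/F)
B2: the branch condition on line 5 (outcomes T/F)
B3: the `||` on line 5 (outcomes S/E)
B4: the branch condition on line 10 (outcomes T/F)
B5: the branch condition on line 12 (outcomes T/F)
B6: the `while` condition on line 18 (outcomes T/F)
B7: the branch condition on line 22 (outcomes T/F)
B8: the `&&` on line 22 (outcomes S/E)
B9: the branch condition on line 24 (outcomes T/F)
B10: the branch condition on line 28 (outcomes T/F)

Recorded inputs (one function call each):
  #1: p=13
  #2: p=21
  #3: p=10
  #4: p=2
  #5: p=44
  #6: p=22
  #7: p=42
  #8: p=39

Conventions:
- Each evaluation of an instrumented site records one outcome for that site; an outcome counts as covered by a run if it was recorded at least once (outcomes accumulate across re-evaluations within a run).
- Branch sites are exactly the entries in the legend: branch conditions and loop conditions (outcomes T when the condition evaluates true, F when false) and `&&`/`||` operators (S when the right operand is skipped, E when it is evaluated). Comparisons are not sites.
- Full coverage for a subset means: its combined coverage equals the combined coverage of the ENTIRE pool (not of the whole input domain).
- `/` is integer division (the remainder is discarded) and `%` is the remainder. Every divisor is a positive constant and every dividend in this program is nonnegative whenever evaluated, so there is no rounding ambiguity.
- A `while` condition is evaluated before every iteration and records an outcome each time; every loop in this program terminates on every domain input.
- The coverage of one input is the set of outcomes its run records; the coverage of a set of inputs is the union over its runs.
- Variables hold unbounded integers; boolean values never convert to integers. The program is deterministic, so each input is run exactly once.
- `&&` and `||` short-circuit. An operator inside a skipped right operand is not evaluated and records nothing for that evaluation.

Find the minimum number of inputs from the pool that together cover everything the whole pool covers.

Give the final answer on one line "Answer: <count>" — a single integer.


input #1 (p=13): events B1->T, B1->T, B1->T, B1->T, B1->T, B1->T, B1->T, B1->T, B1->F, B3->E, B2->T, B4->T, B6->F, B8->S, ...; covers B1=T, B1=F, B2=T, B3=E, B4=T, B6=F, B7=F, B8=S, B10=F
input #2 (p=21): events B1->T, B1->T, B1->T, B1->T, B1->T, B1->T, B1->F, B3->S, B2->T, B4->F, B5->F, B6->T, B6->T, B6->T, ...; covers B1=T, B1=F, B2=T, B3=S, B4=F, B5=F, B6=T, B6=F, B7=F, B8=S, B10=F
input #3 (p=10): events B1->T, B1->T, B1->T, B1->T, B1->T, B1->T, B1->T, B1->T, B1->T, B1->F, B3->E, B2->T, B4->T, B6->F, ...; covers B1=T, B1=F, B2=T, B3=E, B4=T, B6=F, B7=F, B8=S, B10=F
input #4 (p=2): events B1->T, B1->T, B1->T, B1->T, B1->T, B1->T, B1->T, B1->T, B1->T, B1->T, B1->T, B1->T, B1->F, B3->E, ...; covers B1=T, B1=F, B2=T, B3=E, B4=T, B6=F, B7=F, B8=S, B10=F
input #5 (p=44): events B1->F, B3->S, B2->T, B4->T, B6->F, B8->E, B7->F, B10->T; covers B1=F, B2=T, B3=S, B4=T, B6=F, B7=F, B8=E, B10=T
input #6 (p=22): events B1->T, B1->T, B1->T, B1->T, B1->T, B1->F, B3->S, B2->T, B4->T, B6->F, B8->S, B7->F, B10->F; covers B1=T, B1=F, B2=T, B3=S, B4=T, B6=F, B7=F, B8=S, B10=F
input #7 (p=42): events B1->F, B3->S, B2->T, B4->T, B6->F, B8->E, B7->F, B10->T; covers B1=F, B2=T, B3=S, B4=T, B6=F, B7=F, B8=E, B10=T
input #8 (p=39): events B1->F, B3->S, B2->T, B4->F, B5->F, B6->T, B6->F, B8->E, B7->F, B10->T; covers B1=F, B2=T, B3=S, B4=F, B5=F, B6=T, B6=F, B7=F, B8=E, B10=T
together the pool reaches 15 outcomes: B1=T, B1=F, B2=T, B3=S, B3=E, B4=T, B4=F, B5=F, B6=T, B6=F, B7=F, B8=S, B8=E, B10=T, B10=F
size 1 is not enough: best union over all size-1 subsets is 11/15
size 2: inputs {1, 8} cover all 15 outcomes, and no lexicographically smaller subset of this size does
Answer: 2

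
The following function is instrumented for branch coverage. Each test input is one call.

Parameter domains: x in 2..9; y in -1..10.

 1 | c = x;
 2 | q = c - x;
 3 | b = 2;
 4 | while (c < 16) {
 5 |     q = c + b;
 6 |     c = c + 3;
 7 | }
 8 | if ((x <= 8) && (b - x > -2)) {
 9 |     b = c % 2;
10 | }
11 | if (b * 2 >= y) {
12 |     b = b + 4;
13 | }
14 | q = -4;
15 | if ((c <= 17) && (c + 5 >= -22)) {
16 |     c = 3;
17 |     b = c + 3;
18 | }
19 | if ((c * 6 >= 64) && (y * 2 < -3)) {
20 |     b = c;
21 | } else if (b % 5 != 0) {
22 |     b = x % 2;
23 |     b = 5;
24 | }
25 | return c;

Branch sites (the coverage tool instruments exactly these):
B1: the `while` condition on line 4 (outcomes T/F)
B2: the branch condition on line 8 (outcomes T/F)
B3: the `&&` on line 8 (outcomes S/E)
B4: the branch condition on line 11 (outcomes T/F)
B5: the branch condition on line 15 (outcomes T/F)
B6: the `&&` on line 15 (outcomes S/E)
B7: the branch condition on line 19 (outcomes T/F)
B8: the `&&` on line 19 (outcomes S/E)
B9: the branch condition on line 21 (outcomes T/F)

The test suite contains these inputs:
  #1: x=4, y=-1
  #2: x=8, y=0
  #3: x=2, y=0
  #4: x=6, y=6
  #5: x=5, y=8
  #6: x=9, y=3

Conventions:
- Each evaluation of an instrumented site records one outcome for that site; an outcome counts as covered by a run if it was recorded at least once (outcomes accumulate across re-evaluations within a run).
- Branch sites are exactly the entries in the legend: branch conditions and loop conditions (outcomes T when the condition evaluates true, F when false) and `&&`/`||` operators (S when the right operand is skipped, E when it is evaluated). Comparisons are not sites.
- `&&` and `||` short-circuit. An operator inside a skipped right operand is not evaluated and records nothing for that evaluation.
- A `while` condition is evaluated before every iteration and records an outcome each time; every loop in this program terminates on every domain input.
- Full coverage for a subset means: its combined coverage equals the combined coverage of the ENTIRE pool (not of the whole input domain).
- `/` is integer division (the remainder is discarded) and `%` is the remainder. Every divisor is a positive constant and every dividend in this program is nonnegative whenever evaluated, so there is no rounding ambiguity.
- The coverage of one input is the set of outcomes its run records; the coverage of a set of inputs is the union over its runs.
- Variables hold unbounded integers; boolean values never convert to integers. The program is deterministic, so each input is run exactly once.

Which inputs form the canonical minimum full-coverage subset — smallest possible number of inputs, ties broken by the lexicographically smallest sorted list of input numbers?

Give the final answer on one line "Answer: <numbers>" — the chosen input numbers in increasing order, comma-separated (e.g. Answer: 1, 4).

run #1 (x=4, y=-1) records B1=T, B1=F, B2=F, B3=E, B4=T, B5=T, B6=E, B7=F, B8=S, B9=T
run #2 (x=8, y=0) records B1=T, B1=F, B2=F, B3=E, B4=T, B5=T, B6=E, B7=F, B8=S, B9=T
run #3 (x=2, y=0) records B1=T, B1=F, B2=T, B3=E, B4=T, B5=T, B6=E, B7=F, B8=S, B9=T
run #4 (x=6, y=6) records B1=T, B1=F, B2=F, B3=E, B4=F, B5=F, B6=S, B7=F, B8=E, B9=T
run #5 (x=5, y=8) records B1=T, B1=F, B2=F, B3=E, B4=F, B5=T, B6=E, B7=F, B8=S, B9=T
run #6 (x=9, y=3) records B1=T, B1=F, B2=F, B3=S, B4=T, B5=F, B6=S, B7=F, B8=E, B9=T
together the pool reaches 16 outcomes: B1=T, B1=F, B2=T, B2=F, B3=S, B3=E, B4=T, B4=F, B5=T, B5=F, B6=S, B6=E, B7=F, B8=S, B8=E, B9=T
every size-1 subset falls short of the 16 outcomes (best: 10/16)
every size-2 subset falls short of the 16 outcomes (best: 15/16)
at size 3, {3, 4, 6} reaches all 16 outcomes; every lexicographically earlier size-3 subset fails

Answer: 3, 4, 6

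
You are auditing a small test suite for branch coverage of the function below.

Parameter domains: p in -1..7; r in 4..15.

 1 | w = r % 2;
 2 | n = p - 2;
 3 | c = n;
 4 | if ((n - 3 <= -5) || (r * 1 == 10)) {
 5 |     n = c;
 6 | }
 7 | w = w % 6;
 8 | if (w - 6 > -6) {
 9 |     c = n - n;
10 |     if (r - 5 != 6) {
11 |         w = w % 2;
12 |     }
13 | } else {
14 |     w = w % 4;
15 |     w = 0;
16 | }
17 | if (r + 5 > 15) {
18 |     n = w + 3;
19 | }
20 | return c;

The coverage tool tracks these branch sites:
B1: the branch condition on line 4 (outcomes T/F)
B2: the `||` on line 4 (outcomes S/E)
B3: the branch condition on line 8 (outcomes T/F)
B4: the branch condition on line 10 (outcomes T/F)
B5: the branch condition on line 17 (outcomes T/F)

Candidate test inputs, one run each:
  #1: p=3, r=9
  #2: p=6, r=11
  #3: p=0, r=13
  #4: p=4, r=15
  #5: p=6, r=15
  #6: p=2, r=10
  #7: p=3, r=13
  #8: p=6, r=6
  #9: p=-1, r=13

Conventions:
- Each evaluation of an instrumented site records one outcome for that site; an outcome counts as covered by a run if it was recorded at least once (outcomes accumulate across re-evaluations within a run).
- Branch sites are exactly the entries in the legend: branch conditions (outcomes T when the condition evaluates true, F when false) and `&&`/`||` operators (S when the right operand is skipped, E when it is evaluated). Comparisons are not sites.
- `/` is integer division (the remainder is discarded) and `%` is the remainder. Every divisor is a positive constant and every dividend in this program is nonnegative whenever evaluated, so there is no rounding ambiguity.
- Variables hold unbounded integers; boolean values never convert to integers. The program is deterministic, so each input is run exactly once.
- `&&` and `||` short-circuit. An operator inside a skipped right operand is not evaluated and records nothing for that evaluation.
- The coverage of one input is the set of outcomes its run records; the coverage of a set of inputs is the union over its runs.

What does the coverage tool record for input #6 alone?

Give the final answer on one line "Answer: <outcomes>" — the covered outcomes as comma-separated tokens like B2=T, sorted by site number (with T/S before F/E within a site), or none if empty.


Running input #6 (p=2, r=10), event by event:
  B2->E, B1->T, B3->F, B5->F
collecting distinct outcomes: B1=T, B2=E, B3=F, B5=F
Answer: B1=T, B2=E, B3=F, B5=F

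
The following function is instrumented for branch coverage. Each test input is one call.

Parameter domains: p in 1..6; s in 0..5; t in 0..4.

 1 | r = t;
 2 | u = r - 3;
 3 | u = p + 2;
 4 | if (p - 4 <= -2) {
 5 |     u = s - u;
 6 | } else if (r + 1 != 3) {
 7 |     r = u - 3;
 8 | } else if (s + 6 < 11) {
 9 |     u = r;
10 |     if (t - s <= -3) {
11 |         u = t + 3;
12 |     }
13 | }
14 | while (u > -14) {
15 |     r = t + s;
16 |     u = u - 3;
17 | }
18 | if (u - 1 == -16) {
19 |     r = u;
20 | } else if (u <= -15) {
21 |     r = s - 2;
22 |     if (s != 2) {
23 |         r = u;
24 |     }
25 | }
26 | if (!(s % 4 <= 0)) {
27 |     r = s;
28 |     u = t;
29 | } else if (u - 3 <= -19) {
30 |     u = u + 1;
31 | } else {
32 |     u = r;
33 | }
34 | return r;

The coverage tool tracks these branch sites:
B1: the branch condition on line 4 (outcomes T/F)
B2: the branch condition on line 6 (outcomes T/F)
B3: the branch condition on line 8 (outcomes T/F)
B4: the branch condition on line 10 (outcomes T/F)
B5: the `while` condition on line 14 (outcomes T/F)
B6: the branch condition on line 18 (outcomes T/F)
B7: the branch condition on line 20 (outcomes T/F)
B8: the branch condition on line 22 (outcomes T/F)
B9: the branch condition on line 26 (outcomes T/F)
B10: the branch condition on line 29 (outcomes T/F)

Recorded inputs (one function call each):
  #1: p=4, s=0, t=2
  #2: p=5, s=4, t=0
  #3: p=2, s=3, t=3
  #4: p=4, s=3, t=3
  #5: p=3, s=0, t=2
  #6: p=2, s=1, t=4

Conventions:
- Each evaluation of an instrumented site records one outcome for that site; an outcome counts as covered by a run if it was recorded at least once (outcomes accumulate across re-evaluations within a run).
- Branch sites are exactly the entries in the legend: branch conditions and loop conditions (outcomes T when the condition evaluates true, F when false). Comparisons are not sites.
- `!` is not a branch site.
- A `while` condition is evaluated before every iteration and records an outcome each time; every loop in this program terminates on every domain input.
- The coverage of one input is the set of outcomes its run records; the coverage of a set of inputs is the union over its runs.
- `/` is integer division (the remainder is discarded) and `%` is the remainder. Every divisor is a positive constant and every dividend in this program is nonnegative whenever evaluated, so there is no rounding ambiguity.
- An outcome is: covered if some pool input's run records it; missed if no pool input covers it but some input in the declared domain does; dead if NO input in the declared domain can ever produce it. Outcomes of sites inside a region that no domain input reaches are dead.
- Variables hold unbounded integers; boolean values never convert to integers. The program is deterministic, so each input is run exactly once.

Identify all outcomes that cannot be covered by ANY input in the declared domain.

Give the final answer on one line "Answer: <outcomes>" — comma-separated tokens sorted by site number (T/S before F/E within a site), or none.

exhaustive pass over the 180-input domain:
  B4=T: zero occurrences over every domain input -> dead
  reachable outcomes have witnesses, e.g. B1=T (e.g. p=1, s=0, t=0), B1=F (e.g. p=3, s=0, t=0), B2=T (e.g. p=3, s=0, t=0), B2=F (e.g. p=3, s=0, t=2)

Answer: B4=T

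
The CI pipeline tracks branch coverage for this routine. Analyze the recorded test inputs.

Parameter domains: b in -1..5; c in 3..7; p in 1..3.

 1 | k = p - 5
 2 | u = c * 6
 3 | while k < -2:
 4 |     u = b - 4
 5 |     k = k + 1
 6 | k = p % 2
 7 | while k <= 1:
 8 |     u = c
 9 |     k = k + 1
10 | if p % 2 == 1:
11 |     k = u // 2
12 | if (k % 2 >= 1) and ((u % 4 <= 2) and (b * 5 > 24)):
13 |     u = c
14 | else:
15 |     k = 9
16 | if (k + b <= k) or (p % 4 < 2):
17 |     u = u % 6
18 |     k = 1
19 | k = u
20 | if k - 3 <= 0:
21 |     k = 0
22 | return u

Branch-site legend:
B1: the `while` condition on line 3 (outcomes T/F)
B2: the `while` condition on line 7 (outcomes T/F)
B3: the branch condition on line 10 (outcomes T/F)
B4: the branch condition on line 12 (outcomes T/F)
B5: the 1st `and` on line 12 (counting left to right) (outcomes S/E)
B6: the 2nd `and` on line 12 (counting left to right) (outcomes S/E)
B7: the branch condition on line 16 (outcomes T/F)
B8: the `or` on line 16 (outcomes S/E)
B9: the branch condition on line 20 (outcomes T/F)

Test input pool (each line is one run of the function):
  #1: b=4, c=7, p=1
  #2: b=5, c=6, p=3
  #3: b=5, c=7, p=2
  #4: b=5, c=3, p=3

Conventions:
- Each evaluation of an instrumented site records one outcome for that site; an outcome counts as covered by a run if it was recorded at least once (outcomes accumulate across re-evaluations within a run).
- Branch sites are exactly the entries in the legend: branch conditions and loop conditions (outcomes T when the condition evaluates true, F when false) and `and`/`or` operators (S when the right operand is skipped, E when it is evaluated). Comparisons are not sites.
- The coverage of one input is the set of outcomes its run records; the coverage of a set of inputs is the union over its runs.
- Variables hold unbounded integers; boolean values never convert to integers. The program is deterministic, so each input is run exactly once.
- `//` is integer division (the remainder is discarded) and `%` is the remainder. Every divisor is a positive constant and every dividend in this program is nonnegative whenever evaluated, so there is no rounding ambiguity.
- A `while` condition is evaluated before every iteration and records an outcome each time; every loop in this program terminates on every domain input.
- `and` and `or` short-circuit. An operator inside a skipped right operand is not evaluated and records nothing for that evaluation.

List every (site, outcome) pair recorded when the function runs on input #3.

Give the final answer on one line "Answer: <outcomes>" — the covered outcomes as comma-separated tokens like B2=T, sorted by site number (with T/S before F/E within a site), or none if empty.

Running input #3 (b=5, c=7, p=2), event by event:
  B1->T, B1->F, B2->T, B2->T, B2->F, B3->F, B5->S, B4->F, B8->E, B7->F
  B9->F
collecting distinct outcomes: B1=T, B1=F, B2=T, B2=F, B3=F, B4=F, B5=S, B7=F, B8=E, B9=F

Answer: B1=T, B1=F, B2=T, B2=F, B3=F, B4=F, B5=S, B7=F, B8=E, B9=F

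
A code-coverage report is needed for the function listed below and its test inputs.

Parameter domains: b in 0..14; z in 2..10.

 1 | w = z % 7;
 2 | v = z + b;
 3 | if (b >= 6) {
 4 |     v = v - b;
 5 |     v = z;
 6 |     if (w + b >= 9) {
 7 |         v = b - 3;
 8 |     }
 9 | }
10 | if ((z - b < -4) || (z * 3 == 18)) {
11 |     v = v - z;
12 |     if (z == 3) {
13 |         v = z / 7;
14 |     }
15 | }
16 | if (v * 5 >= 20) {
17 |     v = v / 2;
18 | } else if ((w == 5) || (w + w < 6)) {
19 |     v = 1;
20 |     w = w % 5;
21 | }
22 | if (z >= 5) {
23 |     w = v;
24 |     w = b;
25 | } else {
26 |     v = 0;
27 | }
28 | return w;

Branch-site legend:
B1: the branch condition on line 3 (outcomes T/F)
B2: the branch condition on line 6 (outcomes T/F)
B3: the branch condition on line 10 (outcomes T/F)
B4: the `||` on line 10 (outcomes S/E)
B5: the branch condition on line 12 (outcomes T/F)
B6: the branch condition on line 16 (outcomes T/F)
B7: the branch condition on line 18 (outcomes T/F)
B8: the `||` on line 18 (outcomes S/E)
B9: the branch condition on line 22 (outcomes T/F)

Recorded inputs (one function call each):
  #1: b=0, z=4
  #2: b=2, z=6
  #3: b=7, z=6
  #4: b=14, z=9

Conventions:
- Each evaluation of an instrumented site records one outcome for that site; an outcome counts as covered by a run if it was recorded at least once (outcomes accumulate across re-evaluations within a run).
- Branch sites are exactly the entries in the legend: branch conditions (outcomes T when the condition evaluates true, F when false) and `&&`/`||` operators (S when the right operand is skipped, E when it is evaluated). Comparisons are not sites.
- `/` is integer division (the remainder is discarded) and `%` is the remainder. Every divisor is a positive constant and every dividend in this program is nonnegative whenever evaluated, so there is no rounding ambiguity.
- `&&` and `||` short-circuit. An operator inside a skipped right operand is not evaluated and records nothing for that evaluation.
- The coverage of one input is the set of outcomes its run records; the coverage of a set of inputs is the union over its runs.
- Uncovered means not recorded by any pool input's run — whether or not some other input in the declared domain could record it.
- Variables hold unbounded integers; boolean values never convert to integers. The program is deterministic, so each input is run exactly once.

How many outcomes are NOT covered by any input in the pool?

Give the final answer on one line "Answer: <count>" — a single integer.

#1 (b=0, z=4) -> B1->F, B4->E, B3->F, B6->T, B9->F; covered: B1=F, B3=F, B4=E, B6=T, B9=F
#2 (b=2, z=6) -> B1->F, B4->E, B3->T, B5->F, B6->F, B8->E, B7->F, B9->T; covered: B1=F, B3=T, B4=E, B5=F, B6=F, B7=F, B8=E, B9=T
#3 (b=7, z=6) -> B1->T, B2->T, B4->E, B3->T, B5->F, B6->F, B8->E, B7->F, B9->T; covered: B1=T, B2=T, B3=T, B4=E, B5=F, B6=F, B7=F, B8=E, B9=T
#4 (b=14, z=9) -> B1->T, B2->T, B4->S, B3->T, B5->F, B6->F, B8->E, B7->T, B9->T; covered: B1=T, B2=T, B3=T, B4=S, B5=F, B6=F, B7=T, B8=E, B9=T
union over the pool: B1=T, B1=F, B2=T, B3=T, B3=F, B4=S, B4=E, B5=F, B6=T, B6=F, B7=T, B7=F, B8=E, B9=T, B9=F
uncovered (3 of 18): B2=F, B5=T, B8=S

Answer: 3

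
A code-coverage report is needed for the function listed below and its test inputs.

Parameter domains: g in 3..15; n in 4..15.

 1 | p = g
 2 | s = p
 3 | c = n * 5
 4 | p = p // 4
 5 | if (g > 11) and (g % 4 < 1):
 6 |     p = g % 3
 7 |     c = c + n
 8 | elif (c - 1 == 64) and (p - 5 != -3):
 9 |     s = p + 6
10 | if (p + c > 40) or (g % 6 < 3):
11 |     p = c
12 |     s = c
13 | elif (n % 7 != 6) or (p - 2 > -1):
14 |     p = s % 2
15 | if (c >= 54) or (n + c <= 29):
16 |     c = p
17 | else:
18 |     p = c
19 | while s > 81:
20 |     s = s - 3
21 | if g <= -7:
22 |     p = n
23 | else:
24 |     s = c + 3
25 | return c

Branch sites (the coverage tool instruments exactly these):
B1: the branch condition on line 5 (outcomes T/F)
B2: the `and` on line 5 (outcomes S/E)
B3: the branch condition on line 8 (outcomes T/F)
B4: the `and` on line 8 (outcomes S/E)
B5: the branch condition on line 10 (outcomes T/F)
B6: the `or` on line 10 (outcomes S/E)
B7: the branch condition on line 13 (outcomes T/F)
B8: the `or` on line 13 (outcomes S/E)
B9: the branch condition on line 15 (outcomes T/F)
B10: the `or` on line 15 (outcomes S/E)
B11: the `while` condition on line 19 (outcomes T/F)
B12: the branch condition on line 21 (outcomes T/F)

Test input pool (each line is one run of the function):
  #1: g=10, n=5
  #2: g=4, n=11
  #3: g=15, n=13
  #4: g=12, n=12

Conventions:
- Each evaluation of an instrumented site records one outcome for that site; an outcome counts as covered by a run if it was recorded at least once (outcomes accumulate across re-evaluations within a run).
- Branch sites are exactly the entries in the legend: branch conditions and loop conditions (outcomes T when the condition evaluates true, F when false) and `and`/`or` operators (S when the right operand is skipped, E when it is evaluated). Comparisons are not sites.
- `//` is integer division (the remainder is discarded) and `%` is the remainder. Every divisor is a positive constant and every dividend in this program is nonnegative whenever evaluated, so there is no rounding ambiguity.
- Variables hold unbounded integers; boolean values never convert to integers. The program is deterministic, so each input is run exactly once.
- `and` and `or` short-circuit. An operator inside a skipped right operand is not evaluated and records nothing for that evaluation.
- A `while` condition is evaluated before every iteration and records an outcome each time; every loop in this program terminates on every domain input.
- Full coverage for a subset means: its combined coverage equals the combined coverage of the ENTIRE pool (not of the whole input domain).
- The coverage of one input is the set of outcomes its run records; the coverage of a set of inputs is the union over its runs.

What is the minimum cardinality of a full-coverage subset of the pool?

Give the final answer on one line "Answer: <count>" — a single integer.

input #1 (g=10, n=5): events B2->S, B1->F, B4->S, B3->F, B6->E, B5->F, B8->S, B7->T, B10->E, B9->F, B11->F, B12->F; covers B1=F, B2=S, B3=F, B4=S, B5=F, B6=E, B7=T, B8=S, B9=F, B10=E, B11=F, B12=F
input #2 (g=4, n=11): events B2->S, B1->F, B4->S, B3->F, B6->S, B5->T, B10->S, B9->T, B11->F, B12->F; covers B1=F, B2=S, B3=F, B4=S, B5=T, B6=S, B9=T, B10=S, B11=F, B12=F
input #3 (g=15, n=13): events B2->E, B1->F, B4->E, B3->T, B6->S, B5->T, B10->S, B9->T, B11->F, B12->F; covers B1=F, B2=E, B3=T, B4=E, B5=T, B6=S, B9=T, B10=S, B11=F, B12=F
input #4 (g=12, n=12): events B2->E, B1->T, B6->S, B5->T, B10->S, B9->T, B11->F, B12->F; covers B1=T, B2=E, B5=T, B6=S, B9=T, B10=S, B11=F, B12=F
together the pool reaches 20 outcomes: B1=T, B1=F, B2=S, B2=E, B3=T, B3=F, B4=S, B4=E, B5=T, B5=F, B6=S, B6=E, B7=T, B8=S, B9=T, B9=F, B10=S, B10=E, B11=F, B12=F
no size-1 subset reaches all 20 outcomes (best union: 12/20)
no size-2 subset reaches all 20 outcomes (best union: 19/20)
size 3: inputs {1, 3, 4} cover all 20 outcomes, and no lexicographically smaller subset of this size does

Answer: 3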